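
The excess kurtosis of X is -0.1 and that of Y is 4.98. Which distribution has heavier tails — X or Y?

Y

Higher excess kurtosis ⇒ heavier tails relative to the normal distribution.
-0.1 vs 4.98: the larger is 4.98, so Y has heavier tails. (Y is leptokurtic — heavier-than-normal tails; the other is platykurtic.)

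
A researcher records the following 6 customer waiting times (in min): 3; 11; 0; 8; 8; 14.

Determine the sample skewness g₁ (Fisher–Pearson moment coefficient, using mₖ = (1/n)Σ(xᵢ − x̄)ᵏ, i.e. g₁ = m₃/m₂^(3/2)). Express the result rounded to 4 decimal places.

-0.2108

x̄ = (3 + 11 + 0 + 8 + 8 + 14) / 6 = 7.3333
deviations (xᵢ − x̄): -4.3333, 3.6667, -7.3333, 0.6667, 0.6667, 6.6667
Σ(xᵢ − x̄)² = 131.3333 ⇒ m₂ = 131.3333/6 = 21.88889
Σ(xᵢ − x̄)³ = -129.5556 ⇒ m₃ = -129.5556/6 = -21.59259
m₂^(3/2) = 21.88889^(1.5) = 102.40840
g₁ = m₃ / m₂^(3/2) = -21.59259 / 102.40840 ≈ -0.2108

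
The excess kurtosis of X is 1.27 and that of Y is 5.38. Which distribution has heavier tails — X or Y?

Y

Higher excess kurtosis ⇒ heavier tails relative to the normal distribution.
1.27 vs 5.38: the larger is 5.38, so Y has heavier tails.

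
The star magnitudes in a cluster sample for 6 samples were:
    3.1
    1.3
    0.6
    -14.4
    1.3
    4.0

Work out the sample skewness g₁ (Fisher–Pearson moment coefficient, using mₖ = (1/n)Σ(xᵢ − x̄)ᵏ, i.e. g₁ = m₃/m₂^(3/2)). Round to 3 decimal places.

-1.648

x̄ = (3.1 + 1.3 + 0.6 - 14.4 + 1.3 + 4.0) / 6 = -0.6833
deviations (xᵢ − x̄): 3.7833, 1.9833, 1.2833, -13.7167, 1.9833, 4.6833
Σ(xᵢ − x̄)² = 233.9083 ⇒ m₂ = 233.9083/6 = 38.98472
Σ(xᵢ − x̄)³ = -2406.1564 ⇒ m₃ = -2406.1564/6 = -401.02607
m₂^(3/2) = 38.98472^(1.5) = 243.41182
g₁ = m₃ / m₂^(3/2) = -401.02607 / 243.41182 ≈ -1.648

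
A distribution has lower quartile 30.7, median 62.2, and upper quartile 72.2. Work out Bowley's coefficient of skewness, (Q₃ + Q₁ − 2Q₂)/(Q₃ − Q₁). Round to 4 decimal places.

numerator: Q₃ + Q₁ − 2Q₂ = 72.2 + 30.7 − 2×62.2 = -21.5000
denominator: Q₃ − Q₁ = 72.2 − 30.7 = 41.5000
Bowley skewness = -21.5000 / 41.5000 ≈ -0.5181

-0.5181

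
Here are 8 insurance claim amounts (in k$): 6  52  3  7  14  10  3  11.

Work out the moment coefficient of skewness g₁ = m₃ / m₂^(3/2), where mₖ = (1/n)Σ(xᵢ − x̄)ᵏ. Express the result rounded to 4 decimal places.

x̄ = (6 + 52 + 3 + 7 + 14 + 10 + 3 + 11) / 8 = 13.2500
deviations (xᵢ − x̄): -7.2500, 38.7500, -10.2500, -6.2500, 0.7500, -3.2500, -10.2500, -2.2500
Σ(xᵢ − x̄)² = 1819.5000 ⇒ m₂ = 1819.5000/8 = 227.43750
Σ(xᵢ − x̄)³ = 55361.2500 ⇒ m₃ = 55361.2500/8 = 6920.15625
m₂^(3/2) = 227.43750^(1.5) = 3429.99202
g₁ = m₃ / m₂^(3/2) = 6920.15625 / 3429.99202 ≈ 2.0175

2.0175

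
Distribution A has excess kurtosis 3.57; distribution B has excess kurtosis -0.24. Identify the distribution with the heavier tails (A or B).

Higher excess kurtosis ⇒ heavier tails relative to the normal distribution.
3.57 vs -0.24: the larger is 3.57, so A has heavier tails. (A is leptokurtic — heavier-than-normal tails; the other is platykurtic.)

A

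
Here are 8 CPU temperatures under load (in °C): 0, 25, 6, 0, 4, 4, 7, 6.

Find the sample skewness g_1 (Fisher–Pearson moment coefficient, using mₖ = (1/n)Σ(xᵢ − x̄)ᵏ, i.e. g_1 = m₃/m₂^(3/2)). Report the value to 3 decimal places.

1.762

x̄ = (0 + 25 + 6 + 0 + 4 + 4 + 7 + 6) / 8 = 6.5000
deviations (xᵢ − x̄): -6.5000, 18.5000, -0.5000, -6.5000, -2.5000, -2.5000, 0.5000, -0.5000
Σ(xᵢ − x̄)² = 440.0000 ⇒ m₂ = 440.0000/8 = 55.00000
Σ(xᵢ − x̄)³ = 5751.0000 ⇒ m₃ = 5751.0000/8 = 718.87500
m₂^(3/2) = 55.00000^(1.5) = 407.89092
g_1 = m₃ / m₂^(3/2) = 718.87500 / 407.89092 ≈ 1.762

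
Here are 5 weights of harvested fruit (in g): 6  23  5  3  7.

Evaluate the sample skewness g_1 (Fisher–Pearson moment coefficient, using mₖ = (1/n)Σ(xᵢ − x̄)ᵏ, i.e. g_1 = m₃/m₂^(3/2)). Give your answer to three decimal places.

1.373

x̄ = (6 + 23 + 5 + 3 + 7) / 5 = 8.8000
deviations (xᵢ − x̄): -2.8000, 14.2000, -3.8000, -5.8000, -1.8000
Σ(xᵢ − x̄)² = 260.8000 ⇒ m₂ = 260.8000/5 = 52.16000
Σ(xᵢ − x̄)³ = 2585.5200 ⇒ m₃ = 2585.5200/5 = 517.10400
m₂^(3/2) = 52.16000^(1.5) = 376.70933
g_1 = m₃ / m₂^(3/2) = 517.10400 / 376.70933 ≈ 1.373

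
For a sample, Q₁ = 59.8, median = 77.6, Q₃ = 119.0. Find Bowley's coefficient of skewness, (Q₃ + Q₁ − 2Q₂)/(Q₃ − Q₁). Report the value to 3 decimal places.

0.399

numerator: Q₃ + Q₁ − 2Q₂ = 119.0 + 59.8 − 2×77.6 = 23.6000
denominator: Q₃ − Q₁ = 119.0 − 59.8 = 59.2000
Bowley skewness = 23.6000 / 59.2000 ≈ 0.399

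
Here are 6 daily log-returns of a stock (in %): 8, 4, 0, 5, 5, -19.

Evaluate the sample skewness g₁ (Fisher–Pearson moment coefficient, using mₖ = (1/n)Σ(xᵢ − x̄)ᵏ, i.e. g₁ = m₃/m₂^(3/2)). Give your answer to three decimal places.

-1.531

x̄ = (8 + 4 + 0 + 5 + 5 - 19) / 6 = 0.5000
deviations (xᵢ − x̄): 7.5000, 3.5000, -0.5000, 4.5000, 4.5000, -19.5000
Σ(xᵢ − x̄)² = 489.5000 ⇒ m₂ = 489.5000/6 = 81.58333
Σ(xᵢ − x̄)³ = -6768.0000 ⇒ m₃ = -6768.0000/6 = -1128.00000
m₂^(3/2) = 81.58333^(1.5) = 736.88916
g₁ = m₃ / m₂^(3/2) = -1128.00000 / 736.88916 ≈ -1.531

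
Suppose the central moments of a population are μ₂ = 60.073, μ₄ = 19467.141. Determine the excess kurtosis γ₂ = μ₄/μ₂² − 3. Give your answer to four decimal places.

μ₂² = 60.073² = 3608.76533
μ₄/μ₂² = 19467.141 / 3608.76533 = 5.39440
γ₂ = 5.39440 − 3 ≈ 2.3944

2.3944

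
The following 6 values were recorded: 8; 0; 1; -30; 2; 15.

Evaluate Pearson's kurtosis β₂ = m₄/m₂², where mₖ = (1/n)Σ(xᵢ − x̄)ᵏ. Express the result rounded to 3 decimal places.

x̄ = -0.6667
Σ(xᵢ − x̄)² = 1191.3333 ⇒ m₂ = 198.55556
Σ(xᵢ − x̄)⁴ = 806307.7778 ⇒ m₄ = 134384.62963
m₂² = 39424.30864
β₂ = m₄/m₂² = 134384.62963 / 39424.30864 ≈ 3.409

3.409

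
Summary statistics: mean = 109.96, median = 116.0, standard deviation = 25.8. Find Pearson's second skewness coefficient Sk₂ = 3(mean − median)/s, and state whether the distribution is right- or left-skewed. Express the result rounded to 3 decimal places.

-0.702, left-skewed

Sk₂ = 3(109.96 − 116.0) / 25.8 = 3 × -6.0400 / 25.8
    = -18.1200 / 25.8 ≈ -0.702
Sk₂ < 0 ⇒ mean < median ⇒ left-skewed (negative skew).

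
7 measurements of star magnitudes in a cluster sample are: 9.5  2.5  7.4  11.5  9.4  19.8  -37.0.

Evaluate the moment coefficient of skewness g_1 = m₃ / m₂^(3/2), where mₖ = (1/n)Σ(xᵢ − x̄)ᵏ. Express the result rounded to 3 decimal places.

-1.698

x̄ = (9.5 + 2.5 + 7.4 + 11.5 + 9.4 + 19.8 - 37.0) / 7 = 3.3000
deviations (xᵢ − x̄): 6.2000, -0.8000, 4.1000, 8.2000, 6.1000, 16.5000, -40.3000
Σ(xᵢ − x̄)² = 2056.6800 ⇒ m₂ = 2056.6800/7 = 293.81143
Σ(xᵢ − x̄)³ = -59873.6160 ⇒ m₃ = -59873.6160/7 = -8553.37371
m₂^(3/2) = 293.81143^(1.5) = 5036.20068
g_1 = m₃ / m₂^(3/2) = -8553.37371 / 5036.20068 ≈ -1.698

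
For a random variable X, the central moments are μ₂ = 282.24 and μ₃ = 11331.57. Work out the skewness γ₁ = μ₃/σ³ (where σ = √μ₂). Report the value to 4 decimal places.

σ = √μ₂ = √282.24 = 16.80000
σ³ = μ₂^(3/2) = 4741.63200
γ₁ = μ₃/σ³ = 11331.57 / 4741.63200 ≈ 2.3898

2.3898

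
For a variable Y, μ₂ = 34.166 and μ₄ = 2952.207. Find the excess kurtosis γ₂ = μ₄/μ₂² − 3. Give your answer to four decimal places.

-0.4709

μ₂² = 34.166² = 1167.31556
μ₄/μ₂² = 2952.207 / 1167.31556 = 2.52906
γ₂ = 2.52906 − 3 ≈ -0.4709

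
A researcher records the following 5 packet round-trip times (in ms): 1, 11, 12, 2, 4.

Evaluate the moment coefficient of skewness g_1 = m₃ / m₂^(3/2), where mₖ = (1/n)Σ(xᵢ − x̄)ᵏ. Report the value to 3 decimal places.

x̄ = (1 + 11 + 12 + 2 + 4) / 5 = 6.0000
deviations (xᵢ − x̄): -5.0000, 5.0000, 6.0000, -4.0000, -2.0000
Σ(xᵢ − x̄)² = 106.0000 ⇒ m₂ = 106.0000/5 = 21.20000
Σ(xᵢ − x̄)³ = 144.0000 ⇒ m₃ = 144.0000/5 = 28.80000
m₂^(3/2) = 21.20000^(1.5) = 97.61213
g_1 = m₃ / m₂^(3/2) = 28.80000 / 97.61213 ≈ 0.295

0.295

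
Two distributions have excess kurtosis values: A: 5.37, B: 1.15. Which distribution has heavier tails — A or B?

Higher excess kurtosis ⇒ heavier tails relative to the normal distribution.
5.37 vs 1.15: the larger is 5.37, so A has heavier tails.

A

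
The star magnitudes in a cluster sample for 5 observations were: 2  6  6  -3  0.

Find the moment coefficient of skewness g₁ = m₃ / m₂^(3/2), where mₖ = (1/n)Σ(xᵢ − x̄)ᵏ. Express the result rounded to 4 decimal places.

-0.1958

x̄ = (2 + 6 + 6 - 3 + 0) / 5 = 2.2000
deviations (xᵢ − x̄): -0.2000, 3.8000, 3.8000, -5.2000, -2.2000
Σ(xᵢ − x̄)² = 60.8000 ⇒ m₂ = 60.8000/5 = 12.16000
Σ(xᵢ − x̄)³ = -41.5200 ⇒ m₃ = -41.5200/5 = -8.30400
m₂^(3/2) = 12.16000^(1.5) = 42.40337
g₁ = m₃ / m₂^(3/2) = -8.30400 / 42.40337 ≈ -0.1958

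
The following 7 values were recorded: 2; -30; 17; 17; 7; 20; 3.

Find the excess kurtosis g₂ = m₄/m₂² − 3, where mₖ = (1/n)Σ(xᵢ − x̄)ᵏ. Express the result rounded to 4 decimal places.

0.6680

x̄ = 5.1429
Σ(xᵢ − x̄)² = 1754.8571 ⇒ m₂ = 250.69388
Σ(xᵢ − x̄)⁴ = 1613661.8892 ⇒ m₄ = 230523.12703
m₂² = 62847.42024
g₂ = m₄/m₂² − 3 = 3.66798 − 3 ≈ 0.6680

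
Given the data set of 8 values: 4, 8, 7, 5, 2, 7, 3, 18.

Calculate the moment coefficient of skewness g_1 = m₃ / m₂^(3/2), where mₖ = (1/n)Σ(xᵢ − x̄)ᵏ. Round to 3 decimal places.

x̄ = (4 + 8 + 7 + 5 + 2 + 7 + 3 + 18) / 8 = 6.7500
deviations (xᵢ − x̄): -2.7500, 1.2500, 0.2500, -1.7500, -4.7500, 0.2500, -3.7500, 11.2500
Σ(xᵢ − x̄)² = 175.5000 ⇒ m₂ = 175.5000/8 = 21.93750
Σ(xᵢ − x̄)³ = 1239.7500 ⇒ m₃ = 1239.7500/8 = 154.96875
m₂^(3/2) = 21.93750^(1.5) = 102.74973
g_1 = m₃ / m₂^(3/2) = 154.96875 / 102.74973 ≈ 1.508

1.508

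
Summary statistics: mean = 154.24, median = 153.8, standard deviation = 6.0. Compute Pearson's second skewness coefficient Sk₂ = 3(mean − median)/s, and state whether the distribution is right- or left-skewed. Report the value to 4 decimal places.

0.2200, right-skewed

Sk₂ = 3(154.24 − 153.8) / 6.0 = 3 × 0.4400 / 6.0
    = 1.3200 / 6.0 ≈ 0.2200
Sk₂ > 0 ⇒ mean > median ⇒ right-skewed (positive skew).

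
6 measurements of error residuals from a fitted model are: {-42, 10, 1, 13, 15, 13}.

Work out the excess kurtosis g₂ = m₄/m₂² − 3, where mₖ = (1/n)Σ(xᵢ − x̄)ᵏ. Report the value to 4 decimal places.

x̄ = 1.6667
Σ(xᵢ − x̄)² = 2411.3333 ⇒ m₂ = 401.88889
Σ(xᵢ − x̄)⁴ = 3705225.1111 ⇒ m₄ = 617537.51852
m₂² = 161514.67901
g₂ = m₄/m₂² − 3 = 3.82341 − 3 ≈ 0.8234

0.8234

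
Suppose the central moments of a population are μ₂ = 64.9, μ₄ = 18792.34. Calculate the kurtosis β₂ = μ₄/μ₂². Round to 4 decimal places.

4.4616

μ₂² = 64.9² = 4212.01000
μ₄/μ₂² = 18792.34 / 4212.01000 = 4.46161
β₂ ≈ 4.4616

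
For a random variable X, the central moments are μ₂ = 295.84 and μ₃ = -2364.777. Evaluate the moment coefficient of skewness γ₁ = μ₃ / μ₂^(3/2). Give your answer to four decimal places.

σ = √μ₂ = √295.84 = 17.20000
σ³ = μ₂^(3/2) = 5088.44800
γ₁ = μ₃/σ³ = -2364.777 / 5088.44800 ≈ -0.4647

-0.4647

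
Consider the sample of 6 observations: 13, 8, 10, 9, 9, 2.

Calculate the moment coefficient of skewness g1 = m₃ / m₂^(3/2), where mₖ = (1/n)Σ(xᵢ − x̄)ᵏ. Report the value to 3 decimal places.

x̄ = (13 + 8 + 10 + 9 + 9 + 2) / 6 = 8.5000
deviations (xᵢ − x̄): 4.5000, -0.5000, 1.5000, 0.5000, 0.5000, -6.5000
Σ(xᵢ − x̄)² = 65.5000 ⇒ m₂ = 65.5000/6 = 10.91667
Σ(xᵢ − x̄)³ = -180.0000 ⇒ m₃ = -180.0000/6 = -30.00000
m₂^(3/2) = 10.91667^(1.5) = 36.06908
g1 = m₃ / m₂^(3/2) = -30.00000 / 36.06908 ≈ -0.832

-0.832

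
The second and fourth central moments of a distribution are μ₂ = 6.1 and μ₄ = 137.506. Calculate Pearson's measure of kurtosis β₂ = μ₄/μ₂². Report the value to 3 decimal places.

μ₂² = 6.1² = 37.21000
μ₄/μ₂² = 137.506 / 37.21000 = 3.69540
β₂ ≈ 3.695

3.695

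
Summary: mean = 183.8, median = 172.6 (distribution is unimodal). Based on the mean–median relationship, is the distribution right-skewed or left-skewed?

right-skewed

mean − median = 183.8 − 172.6 = 11.2
mean > median ⇒ the longer tail is on the right ⇒ right-skewed (positively skewed).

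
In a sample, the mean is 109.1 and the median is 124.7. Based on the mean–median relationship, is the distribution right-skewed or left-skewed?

mean − median = 109.1 − 124.7 = -15.6
mean < median ⇒ the longer tail is on the left ⇒ left-skewed (negatively skewed).

left-skewed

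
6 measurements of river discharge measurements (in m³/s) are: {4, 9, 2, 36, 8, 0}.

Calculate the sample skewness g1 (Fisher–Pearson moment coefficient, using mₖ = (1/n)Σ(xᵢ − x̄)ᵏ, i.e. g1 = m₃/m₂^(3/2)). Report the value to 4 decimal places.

x̄ = (4 + 9 + 2 + 36 + 8 + 0) / 6 = 9.8333
deviations (xᵢ − x̄): -5.8333, -0.8333, -7.8333, 26.1667, -1.8333, -9.8333
Σ(xᵢ − x̄)² = 880.8333 ⇒ m₂ = 880.8333/6 = 146.80556
Σ(xᵢ − x̄)³ = 16279.4444 ⇒ m₃ = 16279.4444/6 = 2713.24074
m₂^(3/2) = 146.80556^(1.5) = 1778.74518
g1 = m₃ / m₂^(3/2) = 2713.24074 / 1778.74518 ≈ 1.5254

1.5254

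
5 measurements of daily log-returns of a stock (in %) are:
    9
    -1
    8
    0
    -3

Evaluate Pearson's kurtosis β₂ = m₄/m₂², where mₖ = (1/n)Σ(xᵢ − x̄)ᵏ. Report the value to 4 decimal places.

x̄ = 2.6000
Σ(xᵢ − x̄)² = 121.2000 ⇒ m₂ = 24.24000
Σ(xᵢ − x̄)⁴ = 3725.1360 ⇒ m₄ = 745.02720
m₂² = 587.57760
β₂ = m₄/m₂² = 745.02720 / 587.57760 ≈ 1.2680

1.2680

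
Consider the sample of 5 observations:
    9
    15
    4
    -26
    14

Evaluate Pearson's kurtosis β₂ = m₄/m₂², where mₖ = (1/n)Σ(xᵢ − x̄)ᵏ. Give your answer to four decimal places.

x̄ = 3.2000
Σ(xᵢ − x̄)² = 1142.8000 ⇒ m₂ = 228.56000
Σ(xᵢ − x̄)⁴ = 761119.6960 ⇒ m₄ = 152223.93920
m₂² = 52239.67360
β₂ = m₄/m₂² = 152223.93920 / 52239.67360 ≈ 2.9140

2.9140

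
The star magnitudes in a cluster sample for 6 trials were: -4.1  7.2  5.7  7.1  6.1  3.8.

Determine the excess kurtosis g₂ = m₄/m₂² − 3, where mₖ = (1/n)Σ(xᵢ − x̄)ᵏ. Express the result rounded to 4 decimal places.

0.6128

x̄ = 4.3000
Σ(xᵢ − x̄)² = 92.2600 ⇒ m₂ = 15.37667
Σ(xᵢ − x̄)⁴ = 5125.3090 ⇒ m₄ = 854.21817
m₂² = 236.44188
g₂ = m₄/m₂² − 3 = 3.61280 − 3 ≈ 0.6128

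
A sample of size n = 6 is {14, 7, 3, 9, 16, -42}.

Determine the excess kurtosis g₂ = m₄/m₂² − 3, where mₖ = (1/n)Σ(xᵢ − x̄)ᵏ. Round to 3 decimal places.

0.870

x̄ = 1.1667
Σ(xᵢ − x̄)² = 2346.8333 ⇒ m₂ = 391.13889
Σ(xᵢ − x̄)⁴ = 3552585.4861 ⇒ m₄ = 592097.58102
m₂² = 152989.63040
g₂ = m₄/m₂² − 3 = 3.87018 − 3 ≈ 0.870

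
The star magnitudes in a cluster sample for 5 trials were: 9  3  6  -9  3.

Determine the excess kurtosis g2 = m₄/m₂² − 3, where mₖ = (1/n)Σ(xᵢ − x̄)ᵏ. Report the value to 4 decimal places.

-0.2955

x̄ = 2.4000
Σ(xᵢ − x̄)² = 187.2000 ⇒ m₂ = 37.44000
Σ(xᵢ − x̄)⁴ = 18955.2960 ⇒ m₄ = 3791.05920
m₂² = 1401.75360
g2 = m₄/m₂² − 3 = 2.70451 − 3 ≈ -0.2955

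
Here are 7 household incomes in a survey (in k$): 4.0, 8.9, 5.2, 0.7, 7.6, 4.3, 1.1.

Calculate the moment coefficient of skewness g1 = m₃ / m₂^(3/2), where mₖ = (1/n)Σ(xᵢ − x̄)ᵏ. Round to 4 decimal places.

x̄ = (4.0 + 8.9 + 5.2 + 0.7 + 7.6 + 4.3 + 1.1) / 7 = 4.5429
deviations (xᵢ − x̄): -0.5429, 4.3571, 0.6571, -3.8429, 3.0571, -0.2429, -3.4429
Σ(xᵢ − x̄)² = 55.7371 ⇒ m₂ = 55.7371/7 = 7.96245
Σ(xᵢ − x̄)³ = 13.8422 ⇒ m₃ = 13.8422/7 = 1.97746
m₂^(3/2) = 7.96245^(1.5) = 22.46829
g1 = m₃ / m₂^(3/2) = 1.97746 / 22.46829 ≈ 0.0880

0.0880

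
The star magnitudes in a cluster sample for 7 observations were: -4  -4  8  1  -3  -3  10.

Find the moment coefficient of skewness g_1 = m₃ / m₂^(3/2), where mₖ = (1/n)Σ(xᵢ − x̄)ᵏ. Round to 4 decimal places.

0.7534

x̄ = (-4 - 4 + 8 + 1 - 3 - 3 + 10) / 7 = 0.7143
deviations (xᵢ − x̄): -4.7143, -4.7143, 7.2857, 0.2857, -3.7143, -3.7143, 9.2857
Σ(xᵢ − x̄)² = 211.4286 ⇒ m₂ = 211.4286/7 = 30.20408
Σ(xᵢ − x̄)³ = 875.3878 ⇒ m₃ = 875.3878/7 = 125.05539
m₂^(3/2) = 30.20408^(1.5) = 165.99632
g_1 = m₃ / m₂^(3/2) = 125.05539 / 165.99632 ≈ 0.7534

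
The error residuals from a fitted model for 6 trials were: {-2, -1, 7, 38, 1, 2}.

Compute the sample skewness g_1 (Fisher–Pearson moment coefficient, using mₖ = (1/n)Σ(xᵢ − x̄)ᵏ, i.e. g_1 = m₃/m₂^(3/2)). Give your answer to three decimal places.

x̄ = (-2 - 1 + 7 + 38 + 1 + 2) / 6 = 7.5000
deviations (xᵢ − x̄): -9.5000, -8.5000, -0.5000, 30.5000, -6.5000, -5.5000
Σ(xᵢ − x̄)² = 1165.5000 ⇒ m₂ = 1165.5000/6 = 194.25000
Σ(xᵢ − x̄)³ = 26460.0000 ⇒ m₃ = 26460.0000/6 = 4410.00000
m₂^(3/2) = 194.25000^(1.5) = 2707.33215
g_1 = m₃ / m₂^(3/2) = 4410.00000 / 2707.33215 ≈ 1.629

1.629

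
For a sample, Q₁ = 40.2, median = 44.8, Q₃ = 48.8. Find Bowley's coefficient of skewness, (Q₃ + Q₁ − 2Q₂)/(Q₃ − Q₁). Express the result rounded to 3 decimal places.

numerator: Q₃ + Q₁ − 2Q₂ = 48.8 + 40.2 − 2×44.8 = -0.6000
denominator: Q₃ − Q₁ = 48.8 − 40.2 = 8.6000
Bowley skewness = -0.6000 / 8.6000 ≈ -0.070

-0.070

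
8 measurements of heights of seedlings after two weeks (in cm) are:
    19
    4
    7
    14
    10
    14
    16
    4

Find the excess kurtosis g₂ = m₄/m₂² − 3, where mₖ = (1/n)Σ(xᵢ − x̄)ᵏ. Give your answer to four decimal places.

x̄ = 11.0000
Σ(xᵢ − x̄)² = 222.0000 ⇒ m₂ = 27.75000
Σ(xᵢ − x̄)⁴ = 9942.0000 ⇒ m₄ = 1242.75000
m₂² = 770.06250
g₂ = m₄/m₂² − 3 = 1.61383 − 3 ≈ -1.3862

-1.3862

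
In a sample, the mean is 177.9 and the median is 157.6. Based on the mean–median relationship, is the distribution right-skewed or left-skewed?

mean − median = 177.9 − 157.6 = 20.3
mean > median ⇒ the longer tail is on the right ⇒ right-skewed (positively skewed).

right-skewed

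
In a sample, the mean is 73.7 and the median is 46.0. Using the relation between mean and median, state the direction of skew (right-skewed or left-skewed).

right-skewed

mean − median = 73.7 − 46.0 = 27.7
mean > median ⇒ the longer tail is on the right ⇒ right-skewed (positively skewed).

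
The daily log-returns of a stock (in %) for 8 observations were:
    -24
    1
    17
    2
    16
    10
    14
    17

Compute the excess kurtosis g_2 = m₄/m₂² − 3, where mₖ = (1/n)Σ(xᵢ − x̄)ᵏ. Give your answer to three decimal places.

x̄ = 6.6250
Σ(xᵢ − x̄)² = 1359.8750 ⇒ m₂ = 169.98438
Σ(xᵢ − x̄)⁴ = 915083.3691 ⇒ m₄ = 114385.42114
m₂² = 28894.68774
g_2 = m₄/m₂² − 3 = 3.95870 − 3 ≈ 0.959

0.959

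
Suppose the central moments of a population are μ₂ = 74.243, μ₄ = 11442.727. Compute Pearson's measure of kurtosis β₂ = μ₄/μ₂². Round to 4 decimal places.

μ₂² = 74.243² = 5512.02305
μ₄/μ₂² = 11442.727 / 5512.02305 = 2.07596
β₂ ≈ 2.0760

2.0760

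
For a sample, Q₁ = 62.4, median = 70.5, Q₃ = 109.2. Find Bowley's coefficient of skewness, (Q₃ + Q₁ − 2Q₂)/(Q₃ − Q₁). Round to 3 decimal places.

0.654

numerator: Q₃ + Q₁ − 2Q₂ = 109.2 + 62.4 − 2×70.5 = 30.6000
denominator: Q₃ − Q₁ = 109.2 − 62.4 = 46.8000
Bowley skewness = 30.6000 / 46.8000 ≈ 0.654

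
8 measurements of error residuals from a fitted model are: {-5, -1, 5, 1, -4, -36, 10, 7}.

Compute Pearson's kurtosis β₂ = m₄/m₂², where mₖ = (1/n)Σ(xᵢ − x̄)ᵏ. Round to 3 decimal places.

x̄ = -2.8750
Σ(xᵢ − x̄)² = 1446.8750 ⇒ m₂ = 180.85938
Σ(xᵢ − x̄)⁴ = 1245085.1504 ⇒ m₄ = 155635.64380
m₂² = 32710.11353
β₂ = m₄/m₂² = 155635.64380 / 32710.11353 ≈ 4.758

4.758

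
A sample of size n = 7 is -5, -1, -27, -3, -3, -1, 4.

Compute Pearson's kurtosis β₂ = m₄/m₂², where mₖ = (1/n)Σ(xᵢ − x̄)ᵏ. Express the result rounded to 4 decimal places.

x̄ = -5.1429
Σ(xᵢ − x̄)² = 604.8571 ⇒ m₂ = 86.40816
Σ(xᵢ − x̄)⁴ = 235849.3586 ⇒ m₄ = 33692.76551
m₂² = 7466.37068
β₂ = m₄/m₂² = 33692.76551 / 7466.37068 ≈ 4.5126

4.5126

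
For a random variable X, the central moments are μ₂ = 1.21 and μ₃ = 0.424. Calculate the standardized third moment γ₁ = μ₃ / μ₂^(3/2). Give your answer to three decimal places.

0.319

σ = √μ₂ = √1.21 = 1.10000
σ³ = μ₂^(3/2) = 1.33100
γ₁ = μ₃/σ³ = 0.424 / 1.33100 ≈ 0.319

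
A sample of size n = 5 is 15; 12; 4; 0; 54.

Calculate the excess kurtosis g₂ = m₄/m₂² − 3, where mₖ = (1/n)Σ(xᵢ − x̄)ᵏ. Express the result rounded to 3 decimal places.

-0.116

x̄ = 17.0000
Σ(xᵢ − x̄)² = 1856.0000 ⇒ m₂ = 371.20000
Σ(xᵢ − x̄)⁴ = 1986884.0000 ⇒ m₄ = 397376.80000
m₂² = 137789.44000
g₂ = m₄/m₂² − 3 = 2.88394 − 3 ≈ -0.116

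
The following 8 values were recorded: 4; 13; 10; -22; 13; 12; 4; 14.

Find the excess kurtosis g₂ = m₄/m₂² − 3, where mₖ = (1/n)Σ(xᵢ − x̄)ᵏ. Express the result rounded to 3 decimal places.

x̄ = 6.0000
Σ(xᵢ − x̄)² = 1006.0000 ⇒ m₂ = 125.75000
Σ(xᵢ − x̄)⁴ = 625138.0000 ⇒ m₄ = 78142.25000
m₂² = 15813.06250
g₂ = m₄/m₂² − 3 = 4.94163 − 3 ≈ 1.942

1.942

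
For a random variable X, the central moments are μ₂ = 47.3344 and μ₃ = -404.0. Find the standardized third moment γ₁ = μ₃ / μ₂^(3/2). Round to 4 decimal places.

-1.2406

σ = √μ₂ = √47.3344 = 6.88000
σ³ = μ₂^(3/2) = 325.66067
γ₁ = μ₃/σ³ = -404.0 / 325.66067 ≈ -1.2406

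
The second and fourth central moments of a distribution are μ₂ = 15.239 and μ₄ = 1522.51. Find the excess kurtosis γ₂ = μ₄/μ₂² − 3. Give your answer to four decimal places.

3.5561

μ₂² = 15.239² = 232.22712
μ₄/μ₂² = 1522.51 / 232.22712 = 6.55612
γ₂ = 6.55612 − 3 ≈ 3.5561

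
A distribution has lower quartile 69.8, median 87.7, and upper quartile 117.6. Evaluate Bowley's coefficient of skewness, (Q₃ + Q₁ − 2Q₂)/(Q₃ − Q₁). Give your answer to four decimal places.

0.2510

numerator: Q₃ + Q₁ − 2Q₂ = 117.6 + 69.8 − 2×87.7 = 12.0000
denominator: Q₃ − Q₁ = 117.6 − 69.8 = 47.8000
Bowley skewness = 12.0000 / 47.8000 ≈ 0.2510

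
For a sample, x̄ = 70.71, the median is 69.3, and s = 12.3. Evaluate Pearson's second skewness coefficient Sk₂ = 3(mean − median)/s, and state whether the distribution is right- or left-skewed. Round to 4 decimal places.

Sk₂ = 3(70.71 − 69.3) / 12.3 = 3 × 1.4100 / 12.3
    = 4.2300 / 12.3 ≈ 0.3439
Sk₂ > 0 ⇒ mean > median ⇒ right-skewed (positive skew).

0.3439, right-skewed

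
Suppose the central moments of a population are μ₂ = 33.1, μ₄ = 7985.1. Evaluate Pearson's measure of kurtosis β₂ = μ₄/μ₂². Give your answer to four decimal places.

7.2883

μ₂² = 33.1² = 1095.61000
μ₄/μ₂² = 7985.1 / 1095.61000 = 7.28827
β₂ ≈ 7.2883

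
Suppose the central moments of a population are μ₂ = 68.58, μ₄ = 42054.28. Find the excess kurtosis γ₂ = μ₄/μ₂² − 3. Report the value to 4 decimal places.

5.9416

μ₂² = 68.58² = 4703.21640
μ₄/μ₂² = 42054.28 / 4703.21640 = 8.94160
γ₂ = 8.94160 − 3 ≈ 5.9416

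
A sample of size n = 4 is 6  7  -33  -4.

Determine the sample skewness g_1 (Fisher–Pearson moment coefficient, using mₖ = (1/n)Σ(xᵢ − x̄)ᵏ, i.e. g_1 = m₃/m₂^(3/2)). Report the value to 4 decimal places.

x̄ = (6 + 7 - 33 - 4) / 4 = -6.0000
deviations (xᵢ − x̄): 12.0000, 13.0000, -27.0000, 2.0000
Σ(xᵢ − x̄)² = 1046.0000 ⇒ m₂ = 1046.0000/4 = 261.50000
Σ(xᵢ − x̄)³ = -15750.0000 ⇒ m₃ = -15750.0000/4 = -3937.50000
m₂^(3/2) = 261.50000^(1.5) = 4228.70647
g_1 = m₃ / m₂^(3/2) = -3937.50000 / 4228.70647 ≈ -0.9311

-0.9311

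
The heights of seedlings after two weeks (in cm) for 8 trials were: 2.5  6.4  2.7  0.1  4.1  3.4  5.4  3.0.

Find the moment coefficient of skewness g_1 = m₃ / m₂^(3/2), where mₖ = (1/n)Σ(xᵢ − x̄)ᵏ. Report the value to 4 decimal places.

-0.1208

x̄ = (2.5 + 6.4 + 2.7 + 0.1 + 4.1 + 3.4 + 5.4 + 3.0) / 8 = 3.4500
deviations (xᵢ − x̄): -0.9500, 2.9500, -0.7500, -3.3500, 0.6500, -0.0500, 1.9500, -0.4500
Σ(xᵢ − x̄)² = 25.8200 ⇒ m₂ = 25.8200/8 = 3.22750
Σ(xᵢ − x̄)³ = -5.6040 ⇒ m₃ = -5.6040/8 = -0.70050
m₂^(3/2) = 3.22750^(1.5) = 5.79828
g_1 = m₃ / m₂^(3/2) = -0.70050 / 5.79828 ≈ -0.1208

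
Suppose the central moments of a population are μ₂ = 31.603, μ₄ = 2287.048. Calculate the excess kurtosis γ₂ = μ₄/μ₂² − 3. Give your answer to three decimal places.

-0.710

μ₂² = 31.603² = 998.74961
μ₄/μ₂² = 2287.048 / 998.74961 = 2.28991
γ₂ = 2.28991 − 3 ≈ -0.710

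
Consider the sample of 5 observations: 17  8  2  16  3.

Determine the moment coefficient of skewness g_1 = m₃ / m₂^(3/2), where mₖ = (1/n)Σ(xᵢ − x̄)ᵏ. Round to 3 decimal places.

x̄ = (17 + 8 + 2 + 16 + 3) / 5 = 9.2000
deviations (xᵢ − x̄): 7.8000, -1.2000, -7.2000, 6.8000, -6.2000
Σ(xᵢ − x̄)² = 198.8000 ⇒ m₂ = 198.8000/5 = 39.76000
Σ(xᵢ − x̄)³ = 175.6800 ⇒ m₃ = 175.6800/5 = 35.13600
m₂^(3/2) = 39.76000^(1.5) = 250.70879
g_1 = m₃ / m₂^(3/2) = 35.13600 / 250.70879 ≈ 0.140

0.140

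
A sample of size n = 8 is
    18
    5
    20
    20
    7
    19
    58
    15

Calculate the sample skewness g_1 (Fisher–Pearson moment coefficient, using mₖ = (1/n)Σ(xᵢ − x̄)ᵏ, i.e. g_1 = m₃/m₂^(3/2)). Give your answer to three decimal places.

1.674

x̄ = (18 + 5 + 20 + 20 + 7 + 19 + 58 + 15) / 8 = 20.2500
deviations (xᵢ − x̄): -2.2500, -15.2500, -0.2500, -0.2500, -13.2500, -1.2500, 37.7500, -5.2500
Σ(xᵢ − x̄)² = 1867.5000 ⇒ m₂ = 1867.5000/8 = 233.43750
Σ(xᵢ − x̄)³ = 47765.2500 ⇒ m₃ = 47765.2500/8 = 5970.65625
m₂^(3/2) = 233.43750^(1.5) = 3566.61257
g_1 = m₃ / m₂^(3/2) = 5970.65625 / 3566.61257 ≈ 1.674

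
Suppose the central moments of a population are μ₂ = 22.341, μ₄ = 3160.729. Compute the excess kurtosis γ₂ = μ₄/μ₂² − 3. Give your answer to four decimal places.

3.3326

μ₂² = 22.341² = 499.12028
μ₄/μ₂² = 3160.729 / 499.12028 = 6.33260
γ₂ = 6.33260 − 3 ≈ 3.3326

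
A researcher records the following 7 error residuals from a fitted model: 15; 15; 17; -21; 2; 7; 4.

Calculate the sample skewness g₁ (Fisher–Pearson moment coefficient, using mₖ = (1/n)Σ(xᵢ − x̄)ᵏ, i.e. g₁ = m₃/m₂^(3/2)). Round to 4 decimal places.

x̄ = (15 + 15 + 17 - 21 + 2 + 7 + 4) / 7 = 5.5714
deviations (xᵢ − x̄): 9.4286, 9.4286, 11.4286, -26.5714, -3.5714, 1.4286, -1.5714
Σ(xᵢ − x̄)² = 1031.7143 ⇒ m₂ = 1031.7143/7 = 147.38776
Σ(xᵢ − x̄)³ = -15637.9592 ⇒ m₃ = -15637.9592/7 = -2233.99417
m₂^(3/2) = 147.38776^(1.5) = 1789.33685
g₁ = m₃ / m₂^(3/2) = -2233.99417 / 1789.33685 ≈ -1.2485

-1.2485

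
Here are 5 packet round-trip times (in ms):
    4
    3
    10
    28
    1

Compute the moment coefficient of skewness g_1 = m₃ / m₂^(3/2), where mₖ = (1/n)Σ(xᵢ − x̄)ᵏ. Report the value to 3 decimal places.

x̄ = (4 + 3 + 10 + 28 + 1) / 5 = 9.2000
deviations (xᵢ − x̄): -5.2000, -6.2000, 0.8000, 18.8000, -8.2000
Σ(xᵢ − x̄)² = 486.8000 ⇒ m₂ = 486.8000/5 = 97.36000
Σ(xᵢ − x̄)³ = 5714.8800 ⇒ m₃ = 5714.8800/5 = 1142.97600
m₂^(3/2) = 97.36000^(1.5) = 960.66252
g_1 = m₃ / m₂^(3/2) = 1142.97600 / 960.66252 ≈ 1.190

1.190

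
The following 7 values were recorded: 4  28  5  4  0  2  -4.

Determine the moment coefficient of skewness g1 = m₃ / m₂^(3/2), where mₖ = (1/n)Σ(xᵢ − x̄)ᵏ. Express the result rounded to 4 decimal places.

x̄ = (4 + 28 + 5 + 4 + 0 + 2 - 4) / 7 = 5.5714
deviations (xᵢ − x̄): -1.5714, 22.4286, -0.5714, -1.5714, -5.5714, -3.5714, -9.5714
Σ(xᵢ − x̄)² = 643.7143 ⇒ m₂ = 643.7143/7 = 91.95918
Σ(xᵢ − x̄)³ = 10179.1837 ⇒ m₃ = 10179.1837/7 = 1454.16910
m₂^(3/2) = 91.95918^(1.5) = 881.84582
g1 = m₃ / m₂^(3/2) = 1454.16910 / 881.84582 ≈ 1.6490

1.6490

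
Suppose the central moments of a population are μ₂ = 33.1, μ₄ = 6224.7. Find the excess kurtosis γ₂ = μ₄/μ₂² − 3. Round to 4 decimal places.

μ₂² = 33.1² = 1095.61000
μ₄/μ₂² = 6224.7 / 1095.61000 = 5.68149
γ₂ = 5.68149 − 3 ≈ 2.6815

2.6815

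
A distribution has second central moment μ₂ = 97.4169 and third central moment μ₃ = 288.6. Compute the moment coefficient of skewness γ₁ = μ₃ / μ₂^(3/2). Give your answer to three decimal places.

0.300

σ = √μ₂ = √97.4169 = 9.87000
σ³ = μ₂^(3/2) = 961.50480
γ₁ = μ₃/σ³ = 288.6 / 961.50480 ≈ 0.300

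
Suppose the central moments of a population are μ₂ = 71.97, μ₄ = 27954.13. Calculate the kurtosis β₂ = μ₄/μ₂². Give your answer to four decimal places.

μ₂² = 71.97² = 5179.68090
μ₄/μ₂² = 27954.13 / 5179.68090 = 5.39688
β₂ ≈ 5.3969

5.3969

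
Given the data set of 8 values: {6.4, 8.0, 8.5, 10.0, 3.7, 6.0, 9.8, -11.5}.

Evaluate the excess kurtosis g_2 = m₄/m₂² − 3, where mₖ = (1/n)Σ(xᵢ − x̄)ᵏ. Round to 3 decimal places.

2.171

x̄ = 5.1125
Σ(xᵢ − x̄)² = 346.0888 ⇒ m₂ = 43.26109
Σ(xᵢ − x̄)⁴ = 77424.2492 ⇒ m₄ = 9678.03115
m₂² = 1871.52223
g_2 = m₄/m₂² − 3 = 5.17121 − 3 ≈ 2.171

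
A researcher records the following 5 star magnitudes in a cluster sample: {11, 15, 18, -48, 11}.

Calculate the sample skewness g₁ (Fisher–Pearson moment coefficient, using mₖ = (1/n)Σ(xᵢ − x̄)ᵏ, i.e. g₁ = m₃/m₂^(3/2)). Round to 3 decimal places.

-1.457

x̄ = (11 + 15 + 18 - 48 + 11) / 5 = 1.4000
deviations (xᵢ − x̄): 9.6000, 13.6000, 16.6000, -49.4000, 9.6000
Σ(xᵢ − x̄)² = 3085.2000 ⇒ m₂ = 3085.2000/5 = 617.04000
Σ(xᵢ − x̄)³ = -111694.5600 ⇒ m₃ = -111694.5600/5 = -22338.91200
m₂^(3/2) = 617.04000^(1.5) = 15327.45245
g₁ = m₃ / m₂^(3/2) = -22338.91200 / 15327.45245 ≈ -1.457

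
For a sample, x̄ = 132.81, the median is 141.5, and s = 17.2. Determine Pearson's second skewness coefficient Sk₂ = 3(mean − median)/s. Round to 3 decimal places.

Sk₂ = 3(132.81 − 141.5) / 17.2 = 3 × -8.6900 / 17.2
    = -26.0700 / 17.2 ≈ -1.516

-1.516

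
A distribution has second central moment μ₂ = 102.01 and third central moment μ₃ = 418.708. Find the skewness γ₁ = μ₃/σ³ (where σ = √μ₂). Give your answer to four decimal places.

σ = √μ₂ = √102.01 = 10.10000
σ³ = μ₂^(3/2) = 1030.30100
γ₁ = μ₃/σ³ = 418.708 / 1030.30100 ≈ 0.4064

0.4064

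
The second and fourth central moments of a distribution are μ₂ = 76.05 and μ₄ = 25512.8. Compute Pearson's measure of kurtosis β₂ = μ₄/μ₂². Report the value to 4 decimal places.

μ₂² = 76.05² = 5783.60250
μ₄/μ₂² = 25512.8 / 5783.60250 = 4.41123
β₂ ≈ 4.4112

4.4112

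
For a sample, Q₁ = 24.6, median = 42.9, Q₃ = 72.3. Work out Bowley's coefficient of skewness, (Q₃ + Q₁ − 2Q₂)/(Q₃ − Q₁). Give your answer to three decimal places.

0.233

numerator: Q₃ + Q₁ − 2Q₂ = 72.3 + 24.6 − 2×42.9 = 11.1000
denominator: Q₃ − Q₁ = 72.3 − 24.6 = 47.7000
Bowley skewness = 11.1000 / 47.7000 ≈ 0.233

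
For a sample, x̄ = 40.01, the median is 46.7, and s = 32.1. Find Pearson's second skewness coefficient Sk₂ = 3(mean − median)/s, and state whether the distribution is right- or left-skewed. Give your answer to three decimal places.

Sk₂ = 3(40.01 − 46.7) / 32.1 = 3 × -6.6900 / 32.1
    = -20.0700 / 32.1 ≈ -0.625
Sk₂ < 0 ⇒ mean < median ⇒ left-skewed (negative skew).

-0.625, left-skewed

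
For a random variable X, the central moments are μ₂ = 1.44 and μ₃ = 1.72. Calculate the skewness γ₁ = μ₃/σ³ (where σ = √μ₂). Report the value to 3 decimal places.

0.995

σ = √μ₂ = √1.44 = 1.20000
σ³ = μ₂^(3/2) = 1.72800
γ₁ = μ₃/σ³ = 1.72 / 1.72800 ≈ 0.995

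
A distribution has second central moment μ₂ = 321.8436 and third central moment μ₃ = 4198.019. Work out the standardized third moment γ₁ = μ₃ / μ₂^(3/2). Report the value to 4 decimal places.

σ = √μ₂ = √321.8436 = 17.94000
σ³ = μ₂^(3/2) = 5773.87418
γ₁ = μ₃/σ³ = 4198.019 / 5773.87418 ≈ 0.7271

0.7271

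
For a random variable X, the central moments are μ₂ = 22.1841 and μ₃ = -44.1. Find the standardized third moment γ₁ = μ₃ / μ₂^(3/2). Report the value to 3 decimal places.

σ = √μ₂ = √22.1841 = 4.71000
σ³ = μ₂^(3/2) = 104.48711
γ₁ = μ₃/σ³ = -44.1 / 104.48711 ≈ -0.422

-0.422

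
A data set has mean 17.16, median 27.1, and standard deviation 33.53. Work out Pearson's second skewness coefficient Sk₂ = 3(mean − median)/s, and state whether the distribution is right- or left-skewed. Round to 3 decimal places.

-0.889, left-skewed

Sk₂ = 3(17.16 − 27.1) / 33.53 = 3 × -9.9400 / 33.53
    = -29.8200 / 33.53 ≈ -0.889
Sk₂ < 0 ⇒ mean < median ⇒ left-skewed (negative skew).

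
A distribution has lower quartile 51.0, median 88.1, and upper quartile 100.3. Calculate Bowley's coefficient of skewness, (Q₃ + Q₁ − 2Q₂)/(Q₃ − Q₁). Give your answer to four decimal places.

numerator: Q₃ + Q₁ − 2Q₂ = 100.3 + 51.0 − 2×88.1 = -24.9000
denominator: Q₃ − Q₁ = 100.3 − 51.0 = 49.3000
Bowley skewness = -24.9000 / 49.3000 ≈ -0.5051

-0.5051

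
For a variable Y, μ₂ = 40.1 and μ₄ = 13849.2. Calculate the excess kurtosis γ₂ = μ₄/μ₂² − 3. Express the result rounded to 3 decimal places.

5.613

μ₂² = 40.1² = 1608.01000
μ₄/μ₂² = 13849.2 / 1608.01000 = 8.61263
γ₂ = 8.61263 − 3 ≈ 5.613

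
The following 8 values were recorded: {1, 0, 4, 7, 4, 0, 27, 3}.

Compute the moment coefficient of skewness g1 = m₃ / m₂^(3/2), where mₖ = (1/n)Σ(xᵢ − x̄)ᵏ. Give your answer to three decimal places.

x̄ = (1 + 0 + 4 + 7 + 4 + 0 + 27 + 3) / 8 = 5.7500
deviations (xᵢ − x̄): -4.7500, -5.7500, -1.7500, 1.2500, -1.7500, -5.7500, 21.2500, -2.7500
Σ(xᵢ − x̄)² = 555.5000 ⇒ m₂ = 555.5000/8 = 69.43750
Σ(xᵢ − x̄)³ = 9078.7500 ⇒ m₃ = 9078.7500/8 = 1134.84375
m₂^(3/2) = 69.43750^(1.5) = 578.61690
g1 = m₃ / m₂^(3/2) = 1134.84375 / 578.61690 ≈ 1.961

1.961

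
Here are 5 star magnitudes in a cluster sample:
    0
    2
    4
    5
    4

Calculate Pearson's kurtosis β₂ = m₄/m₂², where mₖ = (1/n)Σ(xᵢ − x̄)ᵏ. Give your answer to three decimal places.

x̄ = 3.0000
Σ(xᵢ − x̄)² = 16.0000 ⇒ m₂ = 3.20000
Σ(xᵢ − x̄)⁴ = 100.0000 ⇒ m₄ = 20.00000
m₂² = 10.24000
β₂ = m₄/m₂² = 20.00000 / 10.24000 ≈ 1.953

1.953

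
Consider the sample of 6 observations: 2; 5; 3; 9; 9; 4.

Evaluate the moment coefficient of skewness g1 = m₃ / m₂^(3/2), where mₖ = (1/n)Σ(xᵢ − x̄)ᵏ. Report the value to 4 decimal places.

x̄ = (2 + 5 + 3 + 9 + 9 + 4) / 6 = 5.3333
deviations (xᵢ − x̄): -3.3333, -0.3333, -2.3333, 3.6667, 3.6667, -1.3333
Σ(xᵢ − x̄)² = 45.3333 ⇒ m₂ = 45.3333/6 = 7.55556
Σ(xᵢ − x̄)³ = 46.4444 ⇒ m₃ = 46.4444/6 = 7.74074
m₂^(3/2) = 7.55556^(1.5) = 20.76824
g1 = m₃ / m₂^(3/2) = 7.74074 / 20.76824 ≈ 0.3727

0.3727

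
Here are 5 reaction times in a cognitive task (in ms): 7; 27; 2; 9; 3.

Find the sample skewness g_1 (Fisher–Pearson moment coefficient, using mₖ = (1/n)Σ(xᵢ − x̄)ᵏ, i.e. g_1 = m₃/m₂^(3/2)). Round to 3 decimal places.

x̄ = (7 + 27 + 2 + 9 + 3) / 5 = 9.6000
deviations (xᵢ − x̄): -2.6000, 17.4000, -7.6000, -0.6000, -6.6000
Σ(xᵢ − x̄)² = 411.2000 ⇒ m₂ = 411.2000/5 = 82.24000
Σ(xᵢ − x̄)³ = 4523.7600 ⇒ m₃ = 4523.7600/5 = 904.75200
m₂^(3/2) = 82.24000^(1.5) = 745.80390
g_1 = m₃ / m₂^(3/2) = 904.75200 / 745.80390 ≈ 1.213

1.213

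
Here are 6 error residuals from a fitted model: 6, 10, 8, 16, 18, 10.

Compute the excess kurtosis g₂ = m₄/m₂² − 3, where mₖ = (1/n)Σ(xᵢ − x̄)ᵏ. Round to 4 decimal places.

x̄ = 11.3333
Σ(xᵢ − x̄)² = 109.3333 ⇒ m₂ = 18.22222
Σ(xᵢ − x̄)⁴ = 3388.4444 ⇒ m₄ = 564.74074
m₂² = 332.04938
g₂ = m₄/m₂² − 3 = 1.70077 − 3 ≈ -1.2992

-1.2992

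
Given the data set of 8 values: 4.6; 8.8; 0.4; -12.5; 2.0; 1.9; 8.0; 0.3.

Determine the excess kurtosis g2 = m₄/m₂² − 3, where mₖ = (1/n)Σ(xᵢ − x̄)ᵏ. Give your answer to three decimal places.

x̄ = 1.6875
Σ(xᵢ − x̄)² = 303.9288 ⇒ m₂ = 37.99109
Σ(xᵢ − x̄)⁴ = 44741.0819 ⇒ m₄ = 5592.63524
m₂² = 1443.32320
g2 = m₄/m₂² − 3 = 3.87483 − 3 ≈ 0.875

0.875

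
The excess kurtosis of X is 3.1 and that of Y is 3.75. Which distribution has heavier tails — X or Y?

Y

Higher excess kurtosis ⇒ heavier tails relative to the normal distribution.
3.1 vs 3.75: the larger is 3.75, so Y has heavier tails.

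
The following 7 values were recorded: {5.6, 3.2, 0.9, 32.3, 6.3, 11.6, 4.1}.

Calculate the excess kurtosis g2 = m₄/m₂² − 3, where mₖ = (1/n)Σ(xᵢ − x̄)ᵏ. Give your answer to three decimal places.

x̄ = 9.1429
Σ(xᵢ − x̄)² = 691.6171 ⇒ m₂ = 98.80245
Σ(xᵢ − x̄)⁴ = 294337.3978 ⇒ m₄ = 42048.19968
m₂² = 9761.92392
g2 = m₄/m₂² − 3 = 4.30737 − 3 ≈ 1.307

1.307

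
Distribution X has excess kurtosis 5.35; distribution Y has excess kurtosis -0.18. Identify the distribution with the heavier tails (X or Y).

X

Higher excess kurtosis ⇒ heavier tails relative to the normal distribution.
5.35 vs -0.18: the larger is 5.35, so X has heavier tails. (X is leptokurtic — heavier-than-normal tails; the other is platykurtic.)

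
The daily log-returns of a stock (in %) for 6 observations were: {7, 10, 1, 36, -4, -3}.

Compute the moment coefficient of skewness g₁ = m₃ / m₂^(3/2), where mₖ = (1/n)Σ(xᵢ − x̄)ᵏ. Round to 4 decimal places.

x̄ = (7 + 10 + 1 + 36 - 4 - 3) / 6 = 7.8333
deviations (xᵢ − x̄): -0.8333, 2.1667, -6.8333, 28.1667, -11.8333, -10.8333
Σ(xᵢ − x̄)² = 1102.8333 ⇒ m₂ = 1102.8333/6 = 183.80556
Σ(xᵢ − x̄)³ = 19108.4444 ⇒ m₃ = 19108.4444/6 = 3184.74074
m₂^(3/2) = 183.80556^(1.5) = 2491.94212
g₁ = m₃ / m₂^(3/2) = 3184.74074 / 2491.94212 ≈ 1.2780

1.2780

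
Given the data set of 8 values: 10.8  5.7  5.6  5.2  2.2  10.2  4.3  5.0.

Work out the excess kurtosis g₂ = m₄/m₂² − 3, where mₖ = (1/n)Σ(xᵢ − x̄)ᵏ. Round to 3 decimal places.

x̄ = 6.1250
Σ(xᵢ − x̄)² = 59.7750 ⇒ m₂ = 7.47188
Σ(xᵢ − x̄)⁴ = 1004.2840 ⇒ m₄ = 125.53550
m₂² = 55.82892
g₂ = m₄/m₂² − 3 = 2.24857 − 3 ≈ -0.751

-0.751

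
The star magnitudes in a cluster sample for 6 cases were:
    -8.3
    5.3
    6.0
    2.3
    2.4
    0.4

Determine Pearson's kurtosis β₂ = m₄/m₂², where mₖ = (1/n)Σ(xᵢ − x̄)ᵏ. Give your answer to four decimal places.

3.1714

x̄ = 1.3500
Σ(xᵢ − x̄)² = 133.2550 ⇒ m₂ = 22.20917
Σ(xᵢ − x̄)⁴ = 9385.6150 ⇒ m₄ = 1564.26917
m₂² = 493.24708
β₂ = m₄/m₂² = 1564.26917 / 493.24708 ≈ 3.1714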